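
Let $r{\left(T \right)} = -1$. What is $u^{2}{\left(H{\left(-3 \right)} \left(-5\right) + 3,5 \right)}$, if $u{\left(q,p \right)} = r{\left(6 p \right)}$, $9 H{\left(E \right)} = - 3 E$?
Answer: $1$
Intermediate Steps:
$H{\left(E \right)} = - \frac{E}{3}$ ($H{\left(E \right)} = \frac{\left(-3\right) E}{9} = - \frac{E}{3}$)
$u{\left(q,p \right)} = -1$
$u^{2}{\left(H{\left(-3 \right)} \left(-5\right) + 3,5 \right)} = \left(-1\right)^{2} = 1$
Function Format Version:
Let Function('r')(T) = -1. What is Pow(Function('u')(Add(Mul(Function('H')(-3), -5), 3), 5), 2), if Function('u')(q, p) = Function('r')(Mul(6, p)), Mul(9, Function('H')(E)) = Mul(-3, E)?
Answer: 1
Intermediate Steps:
Function('H')(E) = Mul(Rational(-1, 3), E) (Function('H')(E) = Mul(Rational(1, 9), Mul(-3, E)) = Mul(Rational(-1, 3), E))
Function('u')(q, p) = -1
Pow(Function('u')(Add(Mul(Function('H')(-3), -5), 3), 5), 2) = Pow(-1, 2) = 1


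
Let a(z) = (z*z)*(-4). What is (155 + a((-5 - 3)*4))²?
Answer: 15531481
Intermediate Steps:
a(z) = -4*z² (a(z) = z²*(-4) = -4*z²)
(155 + a((-5 - 3)*4))² = (155 - 4*16*(-5 - 3)²)² = (155 - 4*(-8*4)²)² = (155 - 4*(-32)²)² = (155 - 4*1024)² = (155 - 4096)² = (-3941)² = 15531481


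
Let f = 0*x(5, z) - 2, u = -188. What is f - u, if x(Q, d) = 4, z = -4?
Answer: 186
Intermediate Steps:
f = -2 (f = 0*4 - 2 = 0 - 2 = -2)
f - u = -2 - 1*(-188) = -2 + 188 = 186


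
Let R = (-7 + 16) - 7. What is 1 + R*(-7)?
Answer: -13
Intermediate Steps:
R = 2 (R = 9 - 7 = 2)
1 + R*(-7) = 1 + 2*(-7) = 1 - 14 = -13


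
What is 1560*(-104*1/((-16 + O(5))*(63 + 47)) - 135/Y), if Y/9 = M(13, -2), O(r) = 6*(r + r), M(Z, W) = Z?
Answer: -221856/121 ≈ -1833.5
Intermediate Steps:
O(r) = 12*r (O(r) = 6*(2*r) = 12*r)
Y = 117 (Y = 9*13 = 117)
1560*(-104*1/((-16 + O(5))*(63 + 47)) - 135/Y) = 1560*(-104*1/((-16 + 12*5)*(63 + 47)) - 135/117) = 1560*(-104*1/(110*(-16 + 60)) - 135*1/117) = 1560*(-104/(110*44) - 15/13) = 1560*(-104/4840 - 15/13) = 1560*(-104*1/4840 - 15/13) = 1560*(-13/605 - 15/13) = 1560*(-9244/7865) = -221856/121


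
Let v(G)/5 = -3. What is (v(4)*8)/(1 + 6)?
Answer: -120/7 ≈ -17.143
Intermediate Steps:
v(G) = -15 (v(G) = 5*(-3) = -15)
(v(4)*8)/(1 + 6) = (-15*8)/(1 + 6) = -120/7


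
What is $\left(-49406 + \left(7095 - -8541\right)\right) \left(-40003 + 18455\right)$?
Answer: $727675960$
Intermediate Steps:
$\left(-49406 + \left(7095 - -8541\right)\right) \left(-40003 + 18455\right) = \left(-49406 + \left(7095 + 8541\right)\right) \left(-21548\right) = \left(-49406 + 15636\right) \left(-21548\right) = \left(-33770\right) \left(-21548\right) = 727675960$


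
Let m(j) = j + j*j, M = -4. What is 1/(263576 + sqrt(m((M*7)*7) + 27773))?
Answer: 263576/69472241783 - sqrt(65993)/69472241783 ≈ 3.7903e-6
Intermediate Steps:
m(j) = j + j**2
1/(263576 + sqrt(m((M*7)*7) + 27773)) = 1/(263576 + sqrt((-4*7*7)*(1 - 4*7*7) + 27773)) = 1/(263576 + sqrt((-28*7)*(1 - 28*7) + 27773)) = 1/(263576 + sqrt(-196*(1 - 196) + 27773)) = 1/(263576 + sqrt(-196*(-195) + 27773)) = 1/(263576 + sqrt(38220 + 27773)) = 1/(263576 + sqrt(65993))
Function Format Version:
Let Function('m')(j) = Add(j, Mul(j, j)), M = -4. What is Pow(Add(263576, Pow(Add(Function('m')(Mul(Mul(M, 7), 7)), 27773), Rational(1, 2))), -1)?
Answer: Add(Rational(263576, 69472241783), Mul(Rational(-1, 69472241783), Pow(65993, Rational(1, 2)))) ≈ 3.7903e-6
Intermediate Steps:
Function('m')(j) = Add(j, Pow(j, 2))
Pow(Add(263576, Pow(Add(Function('m')(Mul(Mul(M, 7), 7)), 27773), Rational(1, 2))), -1) = Pow(Add(263576, Pow(Add(Mul(Mul(Mul(-4, 7), 7), Add(1, Mul(Mul(-4, 7), 7))), 27773), Rational(1, 2))), -1) = Pow(Add(263576, Pow(Add(Mul(Mul(-28, 7), Add(1, Mul(-28, 7))), 27773), Rational(1, 2))), -1) = Pow(Add(263576, Pow(Add(Mul(-196, Add(1, -196)), 27773), Rational(1, 2))), -1) = Pow(Add(263576, Pow(Add(Mul(-196, -195), 27773), Rational(1, 2))), -1) = Pow(Add(263576, Pow(Add(38220, 27773), Rational(1, 2))), -1) = Pow(Add(263576, Pow(65993, Rational(1, 2))), -1)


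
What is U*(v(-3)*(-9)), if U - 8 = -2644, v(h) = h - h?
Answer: 0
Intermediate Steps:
v(h) = 0
U = -2636 (U = 8 - 2644 = -2636)
U*(v(-3)*(-9)) = -0*(-9) = -2636*0 = 0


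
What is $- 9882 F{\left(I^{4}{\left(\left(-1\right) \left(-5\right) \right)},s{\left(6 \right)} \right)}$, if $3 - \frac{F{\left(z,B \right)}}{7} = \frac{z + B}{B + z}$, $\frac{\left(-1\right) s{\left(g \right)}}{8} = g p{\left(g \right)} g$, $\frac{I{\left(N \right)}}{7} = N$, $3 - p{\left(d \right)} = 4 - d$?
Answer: $-138348$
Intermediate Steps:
$p{\left(d \right)} = -1 + d$ ($p{\left(d \right)} = 3 - \left(4 - d\right) = 3 + \left(-4 + d\right) = -1 + d$)
$I{\left(N \right)} = 7 N$
$s{\left(g \right)} = - 8 g^{2} \left(-1 + g\right)$ ($s{\left(g \right)} = - 8 g \left(-1 + g\right) g = - 8 g^{2} \left(-1 + g\right)$)
$F{\left(z,B \right)} = 14$ ($F{\left(z,B \right)} = 21 - 7 \frac{z + B}{B + z} = 21 - 7 \frac{B + z}{B + z} = 21 - 7 = 14$)
$- 9882 F{\left(I^{4}{\left(\left(-1\right) \left(-5\right) \right)},s{\left(6 \right)} \right)} = \left(-9882\right) 14 = -138348$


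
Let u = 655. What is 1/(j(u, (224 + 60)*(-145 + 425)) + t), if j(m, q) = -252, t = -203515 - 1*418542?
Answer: -1/622309 ≈ -1.6069e-6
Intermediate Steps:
t = -622057 (t = -203515 - 418542 = -622057)
1/(j(u, (224 + 60)*(-145 + 425)) + t) = 1/(-252 - 622057) = 1/(-622309) = -1/622309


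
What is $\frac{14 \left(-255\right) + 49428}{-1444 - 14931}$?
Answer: $- \frac{45858}{16375} \approx -2.8005$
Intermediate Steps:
$\frac{14 \left(-255\right) + 49428}{-1444 - 14931} = \frac{-3570 + 49428}{-16375} = 45858 \left(- \frac{1}{16375}\right) = - \frac{45858}{16375}$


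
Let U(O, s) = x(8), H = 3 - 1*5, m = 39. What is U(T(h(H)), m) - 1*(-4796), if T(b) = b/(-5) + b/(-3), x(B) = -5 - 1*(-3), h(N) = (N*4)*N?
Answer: 4794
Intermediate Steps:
H = -2 (H = 3 - 5 = -2)
h(N) = 4*N² (h(N) = (4*N)*N = 4*N²)
x(B) = -2 (x(B) = -5 + 3 = -2)
T(b) = -8*b/15 (T(b) = b*(-⅕) + b*(-⅓) = -b/5 - b/3 = -8*b/15)
U(O, s) = -2
U(T(h(H)), m) - 1*(-4796) = -2 - 1*(-4796) = -2 + 4796 = 4794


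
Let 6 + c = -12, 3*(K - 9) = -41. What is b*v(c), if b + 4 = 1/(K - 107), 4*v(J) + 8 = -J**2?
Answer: 111469/335 ≈ 332.74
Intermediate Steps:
K = -14/3 (K = 9 + (1/3)*(-41) = 9 - 41/3 = -14/3 ≈ -4.6667)
c = -18 (c = -6 - 12 = -18)
v(J) = -2 - J**2/4 (v(J) = -2 + (-J**2)/4 = -2 - J**2/4)
b = -1343/335 (b = -4 + 1/(-14/3 - 107) = -4 + 1/(-335/3) = -4 - 3/335 = -1343/335 ≈ -4.0090)
b*v(c) = -1343*(-2 - 1/4*(-18)**2)/335 = -1343*(-2 - 1/4*324)/335 = -1343*(-2 - 81)/335 = -1343/335*(-83) = 111469/335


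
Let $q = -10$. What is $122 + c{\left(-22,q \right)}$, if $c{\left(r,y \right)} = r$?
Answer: $100$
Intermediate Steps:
$122 + c{\left(-22,q \right)} = 122 - 22 = 100$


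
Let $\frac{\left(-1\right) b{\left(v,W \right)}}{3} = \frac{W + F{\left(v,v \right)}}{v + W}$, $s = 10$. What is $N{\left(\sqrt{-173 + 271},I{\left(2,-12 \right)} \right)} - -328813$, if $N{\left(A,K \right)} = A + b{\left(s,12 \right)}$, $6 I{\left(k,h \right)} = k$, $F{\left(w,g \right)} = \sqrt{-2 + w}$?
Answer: $\frac{3616925}{11} + \frac{74 \sqrt{2}}{11} \approx 3.2882 \cdot 10^{5}$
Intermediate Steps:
$I{\left(k,h \right)} = \frac{k}{6}$
$b{\left(v,W \right)} = - \frac{3 \left(W + \sqrt{-2 + v}\right)}{W + v}$ ($b{\left(v,W \right)} = - 3 \frac{W + \sqrt{-2 + v}}{v + W} = - 3 \frac{W + \sqrt{-2 + v}}{W + v} = - \frac{3 \left(W + \sqrt{-2 + v}\right)}{W + v}$)
$N{\left(A,K \right)} = - \frac{18}{11} + A - \frac{3 \sqrt{2}}{11}$ ($N{\left(A,K \right)} = A + \frac{3 \left(\left(-1\right) 12 - \sqrt{-2 + 10}\right)}{12 + 10} = A + \frac{3 \left(-12 - \sqrt{8}\right)}{22} = A + 3 \cdot \frac{1}{22} \left(-12 - 2 \sqrt{2}\right) = A - \left(\frac{18}{11} + \frac{3 \sqrt{2}}{11}\right) = - \frac{18}{11} + A - \frac{3 \sqrt{2}}{11}$)
$N{\left(\sqrt{-173 + 271},I{\left(2,-12 \right)} \right)} - -328813 = \left(- \frac{18}{11} + \sqrt{-173 + 271} - \frac{3 \sqrt{2}}{11}\right) - -328813 = \left(- \frac{18}{11} + \sqrt{98} - \frac{3 \sqrt{2}}{11}\right) + 328813 = \left(- \frac{18}{11} + 7 \sqrt{2} - \frac{3 \sqrt{2}}{11}\right) + 328813 = \left(- \frac{18}{11} + \frac{74 \sqrt{2}}{11}\right) + 328813 = \frac{3616925}{11} + \frac{74 \sqrt{2}}{11}$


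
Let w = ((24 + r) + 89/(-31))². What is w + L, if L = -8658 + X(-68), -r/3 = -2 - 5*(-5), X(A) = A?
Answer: -6183430/961 ≈ -6434.4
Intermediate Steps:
r = -69 (r = -3*(-2 - 5*(-5)) = -3*(-2 + 25) = -3*23 = -69)
w = 2202256/961 (w = ((24 - 69) + 89/(-31))² = (-45 + 89*(-1/31))² = (-45 - 89/31)² = (-1484/31)² = 2202256/961 ≈ 2291.6)
L = -8726 (L = -8658 - 68 = -8726)
w + L = 2202256/961 - 8726 = -6183430/961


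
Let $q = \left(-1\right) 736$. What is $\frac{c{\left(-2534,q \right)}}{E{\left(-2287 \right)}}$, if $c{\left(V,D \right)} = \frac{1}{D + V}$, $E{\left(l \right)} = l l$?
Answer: $- \frac{1}{17103306630} \approx -5.8468 \cdot 10^{-11}$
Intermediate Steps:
$E{\left(l \right)} = l^{2}$
$q = -736$
$\frac{c{\left(-2534,q \right)}}{E{\left(-2287 \right)}} = \frac{1}{\left(-736 - 2534\right) \left(-2287\right)^{2}} = \frac{1}{\left(-3270\right) 5230369} = \left(- \frac{1}{3270}\right) \frac{1}{5230369} = - \frac{1}{17103306630}$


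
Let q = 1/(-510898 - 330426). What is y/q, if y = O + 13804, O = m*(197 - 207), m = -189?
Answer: -13203738856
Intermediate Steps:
O = 1890 (O = -189*(197 - 207) = -189*(-10) = 1890)
y = 15694 (y = 1890 + 13804 = 15694)
q = -1/841324 (q = 1/(-841324) = -1/841324 ≈ -1.1886e-6)
y/q = 15694/(-1/841324) = 15694*(-841324) = -13203738856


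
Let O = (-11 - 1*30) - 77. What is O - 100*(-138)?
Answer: 13682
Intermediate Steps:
O = -118 (O = (-11 - 30) - 77 = -41 - 77 = -118)
O - 100*(-138) = -118 - 100*(-138) = -118 + 13800 = 13682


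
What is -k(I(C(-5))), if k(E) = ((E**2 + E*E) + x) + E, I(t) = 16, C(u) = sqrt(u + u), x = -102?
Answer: -426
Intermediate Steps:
C(u) = sqrt(2)*sqrt(u) (C(u) = sqrt(2*u) = sqrt(2)*sqrt(u))
k(E) = -102 + E + 2*E**2 (k(E) = ((E**2 + E*E) - 102) + E = ((E**2 + E**2) - 102) + E = (2*E**2 - 102) + E = (-102 + 2*E**2) + E = -102 + E + 2*E**2)
-k(I(C(-5))) = -(-102 + 16 + 2*16**2) = -(-102 + 16 + 2*256) = -(-102 + 16 + 512) = -1*426 = -426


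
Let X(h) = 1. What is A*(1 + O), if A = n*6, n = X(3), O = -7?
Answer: -36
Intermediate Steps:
n = 1
A = 6 (A = 1*6 = 6)
A*(1 + O) = 6*(1 - 7) = 6*(-6) = -36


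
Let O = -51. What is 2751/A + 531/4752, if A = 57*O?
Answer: -47445/56848 ≈ -0.83459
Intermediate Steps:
A = -2907 (A = 57*(-51) = -2907)
2751/A + 531/4752 = 2751/(-2907) + 531/4752 = 2751*(-1/2907) + 531*(1/4752) = -917/969 + 59/528 = -47445/56848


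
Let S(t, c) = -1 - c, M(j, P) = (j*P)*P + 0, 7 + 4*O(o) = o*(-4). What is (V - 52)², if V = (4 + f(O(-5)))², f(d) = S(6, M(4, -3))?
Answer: 1075369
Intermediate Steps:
O(o) = -7/4 - o (O(o) = -7/4 + (o*(-4))/4 = -7/4 + (-4*o)/4 = -7/4 - o)
M(j, P) = j*P² (M(j, P) = (P*j)*P + 0 = j*P² + 0 = j*P²)
f(d) = -37 (f(d) = -1 - 4*(-3)² = -1 - 4*9 = -1 - 1*36 = -1 - 36 = -37)
V = 1089 (V = (4 - 37)² = (-33)² = 1089)
(V - 52)² = (1089 - 52)² = 1037² = 1075369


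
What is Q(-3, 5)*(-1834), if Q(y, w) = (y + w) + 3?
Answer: -9170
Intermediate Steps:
Q(y, w) = 3 + w + y (Q(y, w) = (w + y) + 3 = 3 + w + y)
Q(-3, 5)*(-1834) = (3 + 5 - 3)*(-1834) = 5*(-1834) = -9170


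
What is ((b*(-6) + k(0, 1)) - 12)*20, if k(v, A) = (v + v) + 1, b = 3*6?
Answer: -2380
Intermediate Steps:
b = 18
k(v, A) = 1 + 2*v (k(v, A) = 2*v + 1 = 1 + 2*v)
((b*(-6) + k(0, 1)) - 12)*20 = ((18*(-6) + (1 + 2*0)) - 12)*20 = ((-108 + (1 + 0)) - 12)*20 = ((-108 + 1) - 12)*20 = (-107 - 12)*20 = -119*20 = -2380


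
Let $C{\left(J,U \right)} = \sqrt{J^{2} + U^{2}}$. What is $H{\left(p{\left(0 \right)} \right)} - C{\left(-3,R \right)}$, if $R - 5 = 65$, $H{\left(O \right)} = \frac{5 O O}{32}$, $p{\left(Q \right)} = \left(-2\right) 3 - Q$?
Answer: $\frac{45}{8} - \sqrt{4909} \approx -64.439$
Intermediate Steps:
$p{\left(Q \right)} = -6 - Q$
$H{\left(O \right)} = \frac{5 O^{2}}{32}$ ($H{\left(O \right)} = 5 O^{2} \cdot \frac{1}{32} = \frac{5 O^{2}}{32}$)
$R = 70$ ($R = 5 + 65 = 70$)
$H{\left(p{\left(0 \right)} \right)} - C{\left(-3,R \right)} = \frac{5 \left(-6 - 0\right)^{2}}{32} - \sqrt{\left(-3\right)^{2} + 70^{2}} = \frac{5 \left(-6 + 0\right)^{2}}{32} - \sqrt{9 + 4900} = \frac{5 \left(-6\right)^{2}}{32} - \sqrt{4909} = \frac{5}{32} \cdot 36 - \sqrt{4909} = \frac{45}{8} - \sqrt{4909}$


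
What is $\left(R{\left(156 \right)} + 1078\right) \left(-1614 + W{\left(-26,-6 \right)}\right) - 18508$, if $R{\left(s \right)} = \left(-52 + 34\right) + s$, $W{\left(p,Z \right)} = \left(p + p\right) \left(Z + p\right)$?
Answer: $42292$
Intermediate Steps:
$W{\left(p,Z \right)} = 2 p \left(Z + p\right)$
$R{\left(s \right)} = -18 + s$
$\left(R{\left(156 \right)} + 1078\right) \left(-1614 + W{\left(-26,-6 \right)}\right) - 18508 = \left(\left(-18 + 156\right) + 1078\right) \left(-1614 + 2 \left(-26\right) \left(-6 - 26\right)\right) - 18508 = \left(138 + 1078\right) \left(-1614 + 2 \left(-26\right) \left(-32\right)\right) - 18508 = 1216 \left(-1614 + 1664\right) - 18508 = 1216 \cdot 50 - 18508 = 60800 - 18508 = 42292$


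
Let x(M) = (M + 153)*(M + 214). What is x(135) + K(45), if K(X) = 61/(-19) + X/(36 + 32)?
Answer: 129858211/1292 ≈ 1.0051e+5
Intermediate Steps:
x(M) = (153 + M)*(214 + M)
K(X) = -61/19 + X/68 (K(X) = 61*(-1/19) + X/68 = -61/19 + X*(1/68) = -61/19 + X/68)
x(135) + K(45) = (32742 + 135**2 + 367*135) + (-61/19 + (1/68)*45) = (32742 + 18225 + 49545) + (-61/19 + 45/68) = 100512 - 3293/1292 = 129858211/1292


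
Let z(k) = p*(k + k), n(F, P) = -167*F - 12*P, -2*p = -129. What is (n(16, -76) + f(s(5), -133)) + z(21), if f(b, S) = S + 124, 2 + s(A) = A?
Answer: 940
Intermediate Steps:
p = 129/2 (p = -½*(-129) = 129/2 ≈ 64.500)
s(A) = -2 + A
f(b, S) = 124 + S
z(k) = 129*k (z(k) = 129*(k + k)/2 = 129*(2*k)/2 = 129*k)
(n(16, -76) + f(s(5), -133)) + z(21) = ((-167*16 - 12*(-76)) + (124 - 133)) + 129*21 = ((-2672 + 912) - 9) + 2709 = (-1760 - 9) + 2709 = -1769 + 2709 = 940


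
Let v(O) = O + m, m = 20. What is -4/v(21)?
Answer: -4/41 ≈ -0.097561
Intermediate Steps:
v(O) = 20 + O (v(O) = O + 20 = 20 + O)
-4/v(21) = -4/(20 + 21) = -4/41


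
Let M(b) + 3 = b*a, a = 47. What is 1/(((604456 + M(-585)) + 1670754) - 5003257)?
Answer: -1/2755545 ≈ -3.6290e-7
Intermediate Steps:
M(b) = -3 + 47*b (M(b) = -3 + b*47 = -3 + 47*b)
1/(((604456 + M(-585)) + 1670754) - 5003257) = 1/(((604456 + (-3 + 47*(-585))) + 1670754) - 5003257) = 1/(((604456 + (-3 - 27495)) + 1670754) - 5003257) = 1/(((604456 - 27498) + 1670754) - 5003257) = 1/((576958 + 1670754) - 5003257) = 1/(2247712 - 5003257) = 1/(-2755545) = -1/2755545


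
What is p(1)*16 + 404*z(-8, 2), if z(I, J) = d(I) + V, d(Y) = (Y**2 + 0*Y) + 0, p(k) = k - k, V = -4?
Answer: 24240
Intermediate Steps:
p(k) = 0
d(Y) = Y**2 (d(Y) = (Y**2 + 0) + 0 = Y**2 + 0 = Y**2)
z(I, J) = -4 + I**2 (z(I, J) = I**2 - 4 = -4 + I**2)
p(1)*16 + 404*z(-8, 2) = 0*16 + 404*(-4 + (-8)**2) = 0 + 404*(-4 + 64) = 0 + 404*60 = 0 + 24240 = 24240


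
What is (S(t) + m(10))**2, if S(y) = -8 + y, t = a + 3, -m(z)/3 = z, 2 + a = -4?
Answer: 1681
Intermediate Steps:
a = -6 (a = -2 - 4 = -6)
m(z) = -3*z
t = -3 (t = -6 + 3 = -3)
(S(t) + m(10))**2 = ((-8 - 3) - 3*10)**2 = (-11 - 30)**2 = (-41)**2 = 1681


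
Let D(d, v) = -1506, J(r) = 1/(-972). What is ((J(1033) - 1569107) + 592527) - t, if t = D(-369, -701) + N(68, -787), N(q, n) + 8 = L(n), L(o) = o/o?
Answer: -947765125/972 ≈ -9.7507e+5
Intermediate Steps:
J(r) = -1/972
L(o) = 1
N(q, n) = -7 (N(q, n) = -8 + 1 = -7)
t = -1513 (t = -1506 - 7 = -1513)
((J(1033) - 1569107) + 592527) - t = ((-1/972 - 1569107) + 592527) - 1*(-1513) = (-1525172005/972 + 592527) + 1513 = -949235761/972 + 1513 = -947765125/972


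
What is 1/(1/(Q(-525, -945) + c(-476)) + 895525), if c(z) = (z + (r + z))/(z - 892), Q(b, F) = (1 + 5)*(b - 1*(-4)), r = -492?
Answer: 56249/50372385707 ≈ 1.1167e-6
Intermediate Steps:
Q(b, F) = 24 + 6*b (Q(b, F) = 6*(b + 4) = 6*(4 + b) = 24 + 6*b)
c(z) = (-492 + 2*z)/(-892 + z) (c(z) = (z + (-492 + z))/(z - 892) = (-492 + 2*z)/(-892 + z))
1/(1/(Q(-525, -945) + c(-476)) + 895525) = 1/(1/((24 + 6*(-525)) + 2*(-246 - 476)/(-892 - 476)) + 895525) = 1/(1/((24 - 3150) + 2*(-722)/(-1368)) + 895525) = 1/(1/(-3126 + 2*(-1/1368)*(-722)) + 895525) = 1/(1/(-3126 + 19/18) + 895525) = 1/(1/(-56249/18) + 895525) = 1/(-18/56249 + 895525) = 1/(50372385707/56249) = 56249/50372385707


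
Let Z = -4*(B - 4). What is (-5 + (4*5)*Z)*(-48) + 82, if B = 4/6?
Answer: -12478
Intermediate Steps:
B = ⅔ (B = 4*(⅙) = ⅔ ≈ 0.66667)
Z = 40/3 (Z = -4*(⅔ - 4) = -4*(-10/3) = 40/3 ≈ 13.333)
(-5 + (4*5)*Z)*(-48) + 82 = (-5 + (4*5)*(40/3))*(-48) + 82 = (-5 + 20*(40/3))*(-48) + 82 = (-5 + 800/3)*(-48) + 82 = (785/3)*(-48) + 82 = -12560 + 82 = -12478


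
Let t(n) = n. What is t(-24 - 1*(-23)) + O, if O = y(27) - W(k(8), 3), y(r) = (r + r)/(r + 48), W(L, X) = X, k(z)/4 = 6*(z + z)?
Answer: -82/25 ≈ -3.2800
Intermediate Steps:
k(z) = 48*z (k(z) = 4*(6*(z + z)) = 4*(6*(2*z)) = 4*(12*z) = 48*z)
y(r) = 2*r/(48 + r) (y(r) = (2*r)/(48 + r) = 2*r/(48 + r))
O = -57/25 (O = 2*27/(48 + 27) - 1*3 = 2*27/75 - 3 = 2*27*(1/75) - 3 = 18/25 - 3 = -57/25 ≈ -2.2800)
t(-24 - 1*(-23)) + O = (-24 - 1*(-23)) - 57/25 = (-24 + 23) - 57/25 = -1 - 57/25 = -82/25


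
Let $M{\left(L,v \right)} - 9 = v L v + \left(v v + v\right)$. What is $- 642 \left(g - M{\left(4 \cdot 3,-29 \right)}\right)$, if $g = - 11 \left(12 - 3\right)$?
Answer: $7069704$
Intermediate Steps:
$M{\left(L,v \right)} = 9 + v + v^{2} + L v^{2}$ ($M{\left(L,v \right)} = 9 + \left(v L v + \left(v v + v\right)\right) = 9 + \left(L v v + \left(v^{2} + v\right)\right) = 9 + \left(L v^{2} + \left(v + v^{2}\right)\right) = 9 + \left(v + v^{2} + L v^{2}\right) = 9 + v + v^{2} + L v^{2}$)
$g = -99$ ($g = \left(-11\right) 9 = -99$)
$- 642 \left(g - M{\left(4 \cdot 3,-29 \right)}\right) = - 642 \left(-99 - \left(9 - 29 + \left(-29\right)^{2} + 4 \cdot 3 \left(-29\right)^{2}\right)\right) = - 642 \left(-99 - \left(9 - 29 + 841 + 12 \cdot 841\right)\right) = - 642 \left(-99 - \left(9 - 29 + 841 + 10092\right)\right) = - 642 \left(-99 - 10913\right) = \left(-642\right) \left(-11012\right) = 7069704$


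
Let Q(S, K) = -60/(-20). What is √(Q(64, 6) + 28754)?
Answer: √28757 ≈ 169.58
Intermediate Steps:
Q(S, K) = 3 (Q(S, K) = -60*(-1/20) = 3)
√(Q(64, 6) + 28754) = √(3 + 28754) = √28757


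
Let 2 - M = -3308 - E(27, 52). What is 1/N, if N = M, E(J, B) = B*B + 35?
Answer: 1/6049 ≈ 0.00016532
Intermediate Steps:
E(J, B) = 35 + B**2 (E(J, B) = B**2 + 35 = 35 + B**2)
M = 6049 (M = 2 - (-3308 - (35 + 52**2)) = 2 - (-3308 - (35 + 2704)) = 2 - (-3308 - 1*2739) = 2 - (-3308 - 2739) = 2 - 1*(-6047) = 2 + 6047 = 6049)
N = 6049
1/N = 1/6049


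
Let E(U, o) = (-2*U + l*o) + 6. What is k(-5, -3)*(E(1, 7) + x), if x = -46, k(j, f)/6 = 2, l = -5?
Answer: -924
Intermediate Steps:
k(j, f) = 12 (k(j, f) = 6*2 = 12)
E(U, o) = 6 - 5*o - 2*U (E(U, o) = (-2*U - 5*o) + 6 = (-5*o - 2*U) + 6 = 6 - 5*o - 2*U)
k(-5, -3)*(E(1, 7) + x) = 12*((6 - 5*7 - 2*1) - 46) = 12*((6 - 35 - 2) - 46) = 12*(-31 - 46) = 12*(-77) = -924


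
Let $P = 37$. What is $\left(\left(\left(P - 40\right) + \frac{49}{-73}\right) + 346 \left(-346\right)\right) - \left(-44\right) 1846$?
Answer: $- \frac{2810184}{73} \approx -38496.0$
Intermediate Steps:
$\left(\left(\left(P - 40\right) + \frac{49}{-73}\right) + 346 \left(-346\right)\right) - \left(-44\right) 1846 = \left(\left(\left(37 - 40\right) + \frac{49}{-73}\right) + 346 \left(-346\right)\right) - \left(-44\right) 1846 = \left(\left(-3 + 49 \left(- \frac{1}{73}\right)\right) - 119716\right) - -81224 = \left(\left(-3 - \frac{49}{73}\right) - 119716\right) + 81224 = \left(- \frac{268}{73} - 119716\right) + 81224 = - \frac{8739536}{73} + 81224 = - \frac{2810184}{73}$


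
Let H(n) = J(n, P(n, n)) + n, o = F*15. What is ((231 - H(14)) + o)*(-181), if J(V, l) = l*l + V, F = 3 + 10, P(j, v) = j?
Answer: -36562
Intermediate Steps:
F = 13
J(V, l) = V + l² (J(V, l) = l² + V = V + l²)
o = 195 (o = 13*15 = 195)
H(n) = n² + 2*n (H(n) = (n + n²) + n = n² + 2*n)
((231 - H(14)) + o)*(-181) = ((231 - 14*(2 + 14)) + 195)*(-181) = ((231 - 14*16) + 195)*(-181) = ((231 - 1*224) + 195)*(-181) = ((231 - 224) + 195)*(-181) = (7 + 195)*(-181) = 202*(-181) = -36562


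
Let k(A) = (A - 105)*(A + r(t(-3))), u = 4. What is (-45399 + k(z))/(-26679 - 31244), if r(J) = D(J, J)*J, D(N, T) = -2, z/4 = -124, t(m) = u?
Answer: -257505/57923 ≈ -4.4456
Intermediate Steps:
t(m) = 4
z = -496 (z = 4*(-124) = -496)
r(J) = -2*J
k(A) = (-105 + A)*(-8 + A) (k(A) = (A - 105)*(A - 2*4) = (-105 + A)*(A - 8) = (-105 + A)*(-8 + A))
(-45399 + k(z))/(-26679 - 31244) = (-45399 + (840 + (-496)² - 113*(-496)))/(-26679 - 31244) = (-45399 + (840 + 246016 + 56048))/(-57923) = (-45399 + 302904)*(-1/57923) = 257505*(-1/57923) = -257505/57923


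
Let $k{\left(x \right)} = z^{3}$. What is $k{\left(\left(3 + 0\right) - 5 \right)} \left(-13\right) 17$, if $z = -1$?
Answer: $221$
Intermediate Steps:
$k{\left(x \right)} = -1$ ($k{\left(x \right)} = \left(-1\right)^{3} = -1$)
$k{\left(\left(3 + 0\right) - 5 \right)} \left(-13\right) 17 = \left(-1\right) \left(-13\right) 17 = 13 \cdot 17 = 221$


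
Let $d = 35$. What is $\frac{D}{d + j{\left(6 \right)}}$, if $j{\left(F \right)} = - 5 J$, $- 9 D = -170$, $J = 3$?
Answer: $\frac{17}{18} \approx 0.94444$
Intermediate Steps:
$D = \frac{170}{9}$ ($D = \left(- \frac{1}{9}\right) \left(-170\right) = \frac{170}{9} \approx 18.889$)
$j{\left(F \right)} = -15$ ($j{\left(F \right)} = \left(-5\right) 3 = -15$)
$\frac{D}{d + j{\left(6 \right)}} = \frac{1}{35 - 15} \cdot \frac{170}{9} = \frac{1}{20} \cdot \frac{170}{9} = \frac{17}{18}$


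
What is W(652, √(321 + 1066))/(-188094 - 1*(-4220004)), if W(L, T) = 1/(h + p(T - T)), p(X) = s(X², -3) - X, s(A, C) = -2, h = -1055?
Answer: -1/4261728870 ≈ -2.3465e-10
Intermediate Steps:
p(X) = -2 - X
W(L, T) = -1/1057 (W(L, T) = 1/(-1055 + (-2 - (T - T))) = 1/(-1055 + (-2 - 1*0)) = 1/(-1055 + (-2 + 0)) = 1/(-1055 - 2) = 1/(-1057) = -1/1057)
W(652, √(321 + 1066))/(-188094 - 1*(-4220004)) = -1/(1057*(-188094 - 1*(-4220004))) = -1/(1057*(-188094 + 4220004)) = -1/1057/4031910 = -1/1057*1/4031910 = -1/4261728870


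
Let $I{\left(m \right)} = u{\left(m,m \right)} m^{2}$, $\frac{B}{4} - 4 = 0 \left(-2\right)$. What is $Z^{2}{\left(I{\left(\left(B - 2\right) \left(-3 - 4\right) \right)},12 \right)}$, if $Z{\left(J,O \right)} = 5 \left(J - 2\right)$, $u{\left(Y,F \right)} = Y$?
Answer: $22146153640900$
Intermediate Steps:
$B = 16$ ($B = 16 + 4 \cdot 0 \left(-2\right) = 16 + 4 \cdot 0 = 16 + 0 = 16$)
$I{\left(m \right)} = m^{3}$ ($I{\left(m \right)} = m m^{2} = m^{3}$)
$Z{\left(J,O \right)} = -10 + 5 J$ ($Z{\left(J,O \right)} = 5 \left(-2 + J\right) = -10 + 5 J$)
$Z^{2}{\left(I{\left(\left(B - 2\right) \left(-3 - 4\right) \right)},12 \right)} = \left(-10 + 5 \left(\left(16 - 2\right) \left(-3 - 4\right)\right)^{3}\right)^{2} = \left(-10 + 5 \left(14 \left(-7\right)\right)^{3}\right)^{2} = \left(-10 + 5 \left(-98\right)^{3}\right)^{2} = \left(-10 + 5 \left(-941192\right)\right)^{2} = \left(-10 - 4705960\right)^{2} = \left(-4705970\right)^{2} = 22146153640900$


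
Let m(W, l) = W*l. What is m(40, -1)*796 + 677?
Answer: -31163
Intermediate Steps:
m(40, -1)*796 + 677 = (40*(-1))*796 + 677 = -40*796 + 677 = -31840 + 677 = -31163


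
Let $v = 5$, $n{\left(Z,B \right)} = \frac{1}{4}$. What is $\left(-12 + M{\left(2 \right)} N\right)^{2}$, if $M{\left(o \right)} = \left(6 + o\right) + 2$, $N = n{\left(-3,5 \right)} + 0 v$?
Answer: $\frac{361}{4} \approx 90.25$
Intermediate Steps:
$n{\left(Z,B \right)} = \frac{1}{4}$
$N = \frac{1}{4}$ ($N = \frac{1}{4} + 0 \cdot 5 = \frac{1}{4} + 0 = \frac{1}{4} \approx 0.25$)
$M{\left(o \right)} = 8 + o$
$\left(-12 + M{\left(2 \right)} N\right)^{2} = \left(-12 + \left(8 + 2\right) \frac{1}{4}\right)^{2} = \left(-12 + 10 \cdot \frac{1}{4}\right)^{2} = \left(-12 + \frac{5}{2}\right)^{2} = \left(- \frac{19}{2}\right)^{2} = \frac{361}{4}$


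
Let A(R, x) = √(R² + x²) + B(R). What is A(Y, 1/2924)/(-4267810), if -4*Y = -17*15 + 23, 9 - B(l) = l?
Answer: 49/4267810 - √28761446465/12479076440 ≈ -2.1088e-6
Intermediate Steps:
B(l) = 9 - l
Y = 58 (Y = -(-17*15 + 23)/4 = -(-255 + 23)/4 = -¼*(-232) = 58)
A(R, x) = 9 + √(R² + x²) - R (A(R, x) = √(R² + x²) + (9 - R) = 9 + √(R² + x²) - R)
A(Y, 1/2924)/(-4267810) = (9 + √(58² + (1/2924)²) - 1*58)/(-4267810) = (9 + √(3364 + (1/2924)²) - 58)*(-1/4267810) = (9 + √(3364 + 1/8549776) - 58)*(-1/4267810) = (9 + √(28761446465/8549776) - 58)*(-1/4267810) = (9 + √28761446465/2924 - 58)*(-1/4267810) = (-49 + √28761446465/2924)*(-1/4267810) = 49/4267810 - √28761446465/12479076440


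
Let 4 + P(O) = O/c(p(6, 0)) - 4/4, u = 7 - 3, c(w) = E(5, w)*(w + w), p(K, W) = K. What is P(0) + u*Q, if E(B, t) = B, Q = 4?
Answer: 11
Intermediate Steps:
c(w) = 10*w (c(w) = 5*(w + w) = 5*(2*w) = 10*w)
u = 4
P(O) = -5 + O/60 (P(O) = -4 + (O/((10*6)) - 4/4) = -4 + (O/60 - 4*1/4) = -4 + (O*(1/60) - 1) = -4 + (O/60 - 1) = -4 + (-1 + O/60) = -5 + O/60)
P(0) + u*Q = (-5 + (1/60)*0) + 4*4 = (-5 + 0) + 16 = -5 + 16 = 11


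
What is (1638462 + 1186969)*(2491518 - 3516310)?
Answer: -2895479085352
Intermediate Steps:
(1638462 + 1186969)*(2491518 - 3516310) = 2825431*(-1024792) = -2895479085352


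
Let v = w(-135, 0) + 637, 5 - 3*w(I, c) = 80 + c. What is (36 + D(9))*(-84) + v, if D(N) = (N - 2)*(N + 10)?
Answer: -13584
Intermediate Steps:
w(I, c) = -25 - c/3 (w(I, c) = 5/3 - (80 + c)/3 = 5/3 + (-80/3 - c/3) = -25 - c/3)
D(N) = (-2 + N)*(10 + N)
v = 612 (v = (-25 - 1/3*0) + 637 = (-25 + 0) + 637 = -25 + 637 = 612)
(36 + D(9))*(-84) + v = (36 + (-20 + 9**2 + 8*9))*(-84) + 612 = (36 + (-20 + 81 + 72))*(-84) + 612 = (36 + 133)*(-84) + 612 = 169*(-84) + 612 = -14196 + 612 = -13584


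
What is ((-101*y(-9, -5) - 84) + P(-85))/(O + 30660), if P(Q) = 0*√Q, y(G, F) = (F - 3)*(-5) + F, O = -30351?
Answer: -3619/309 ≈ -11.712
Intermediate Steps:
y(G, F) = 15 - 4*F (y(G, F) = (-3 + F)*(-5) + F = (15 - 5*F) + F = 15 - 4*F)
P(Q) = 0
((-101*y(-9, -5) - 84) + P(-85))/(O + 30660) = ((-101*(15 - 4*(-5)) - 84) + 0)/(-30351 + 30660) = ((-101*(15 + 20) - 84) + 0)/309 = ((-101*35 - 84) + 0)*(1/309) = ((-3535 - 84) + 0)*(1/309) = (-3619 + 0)*(1/309) = -3619*1/309 = -3619/309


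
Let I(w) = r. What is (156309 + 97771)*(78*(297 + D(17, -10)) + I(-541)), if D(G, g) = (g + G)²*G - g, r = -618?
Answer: 22435772160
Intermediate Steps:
I(w) = -618
D(G, g) = -g + G*(G + g)² (D(G, g) = (G + g)²*G - g = G*(G + g)² - g = -g + G*(G + g)²)
(156309 + 97771)*(78*(297 + D(17, -10)) + I(-541)) = (156309 + 97771)*(78*(297 + (-1*(-10) + 17*(17 - 10)²)) - 618) = 254080*(78*(297 + (10 + 17*7²)) - 618) = 254080*(78*(297 + (10 + 17*49)) - 618) = 254080*(78*(297 + (10 + 833)) - 618) = 254080*(78*(297 + 843) - 618) = 254080*(78*1140 - 618) = 254080*(88920 - 618) = 254080*88302 = 22435772160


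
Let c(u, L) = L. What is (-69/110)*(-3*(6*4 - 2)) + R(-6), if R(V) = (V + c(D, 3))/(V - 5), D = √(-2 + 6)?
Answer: 2292/55 ≈ 41.673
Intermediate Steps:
D = 2 (D = √4 = 2)
R(V) = (3 + V)/(-5 + V) (R(V) = (V + 3)/(V - 5) = (3 + V)/(-5 + V))
(-69/110)*(-3*(6*4 - 2)) + R(-6) = (-69/110)*(-3*(6*4 - 2)) + (3 - 6)/(-5 - 6) = (-69*1/110)*(-3*(24 - 2)) - 3/(-11) = -(-207)*22/110 - 1/11*(-3) = -69/110*(-66) + 3/11 = 207/5 + 3/11 = 2292/55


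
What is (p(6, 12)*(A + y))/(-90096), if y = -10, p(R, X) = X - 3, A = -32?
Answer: 63/15016 ≈ 0.0041955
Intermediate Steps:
p(R, X) = -3 + X
(p(6, 12)*(A + y))/(-90096) = ((-3 + 12)*(-32 - 10))/(-90096) = (9*(-42))*(-1/90096) = -378*(-1/90096) = 63/15016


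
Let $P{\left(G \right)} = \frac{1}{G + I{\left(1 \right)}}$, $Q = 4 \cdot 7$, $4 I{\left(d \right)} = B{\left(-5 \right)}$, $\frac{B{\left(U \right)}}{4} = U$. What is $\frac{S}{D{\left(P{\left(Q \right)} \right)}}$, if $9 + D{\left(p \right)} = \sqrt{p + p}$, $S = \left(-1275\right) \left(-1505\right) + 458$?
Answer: $- \frac{397301931}{1861} - \frac{1919333 \sqrt{46}}{1861} \approx -2.2048 \cdot 10^{5}$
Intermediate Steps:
$B{\left(U \right)} = 4 U$
$I{\left(d \right)} = -5$ ($I{\left(d \right)} = \frac{4 \left(-5\right)}{4} = \frac{1}{4} \left(-20\right) = -5$)
$Q = 28$
$P{\left(G \right)} = \frac{1}{-5 + G}$ ($P{\left(G \right)} = \frac{1}{G - 5} = \frac{1}{-5 + G}$)
$S = 1919333$ ($S = 1918875 + 458 = 1919333$)
$D{\left(p \right)} = -9 + \sqrt{2} \sqrt{p}$ ($D{\left(p \right)} = -9 + \sqrt{p + p} = -9 + \sqrt{2 p} = -9 + \sqrt{2} \sqrt{p}$)
$\frac{S}{D{\left(P{\left(Q \right)} \right)}} = \frac{1919333}{-9 + \sqrt{2} \sqrt{\frac{1}{-5 + 28}}} = \frac{1919333}{-9 + \sqrt{2} \sqrt{\frac{1}{23}}} = \frac{1919333}{-9 + \frac{\sqrt{2}}{\sqrt{23}}} = \frac{1919333}{-9 + \sqrt{2} \frac{\sqrt{23}}{23}} = \frac{1919333}{-9 + \frac{\sqrt{46}}{23}}$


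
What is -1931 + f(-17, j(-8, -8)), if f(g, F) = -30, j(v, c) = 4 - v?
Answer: -1961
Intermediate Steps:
-1931 + f(-17, j(-8, -8)) = -1931 - 30 = -1961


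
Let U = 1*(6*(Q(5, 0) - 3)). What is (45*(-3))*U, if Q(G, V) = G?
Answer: -1620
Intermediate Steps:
U = 12 (U = 1*(6*(5 - 3)) = 1*(6*2) = 1*12 = 12)
(45*(-3))*U = (45*(-3))*12 = -135*12 = -1620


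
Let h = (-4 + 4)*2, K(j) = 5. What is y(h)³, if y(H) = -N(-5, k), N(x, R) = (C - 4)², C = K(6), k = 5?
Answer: -1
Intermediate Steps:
C = 5
N(x, R) = 1 (N(x, R) = (5 - 4)² = 1² = 1)
h = 0 (h = 0*2 = 0)
y(H) = -1 (y(H) = -1*1 = -1)
y(h)³ = (-1)³ = -1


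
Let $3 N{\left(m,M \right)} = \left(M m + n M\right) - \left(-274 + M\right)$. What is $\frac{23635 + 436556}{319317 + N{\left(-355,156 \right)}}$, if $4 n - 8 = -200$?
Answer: $\frac{1380573}{895201} \approx 1.5422$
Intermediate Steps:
$n = -48$ ($n = 2 + \frac{1}{4} \left(-200\right) = 2 - 50 = -48$)
$N{\left(m,M \right)} = \frac{274}{3} - \frac{49 M}{3} + \frac{M m}{3}$ ($N{\left(m,M \right)} = \frac{\left(M m - 48 M\right) - \left(-274 + M\right)}{3} = \frac{\left(- 48 M + M m\right) - \left(-274 + M\right)}{3} = \frac{274 - 49 M + M m}{3} = \frac{274}{3} - \frac{49 M}{3} + \frac{M m}{3}$)
$\frac{23635 + 436556}{319317 + N{\left(-355,156 \right)}} = \frac{23635 + 436556}{319317 + \left(\frac{274}{3} - 2548 + \frac{1}{3} \cdot 156 \left(-355\right)\right)} = \frac{460191}{319317 - \frac{62750}{3}} = \frac{460191}{\frac{895201}{3}} = 460191 \cdot \frac{3}{895201} = \frac{1380573}{895201}$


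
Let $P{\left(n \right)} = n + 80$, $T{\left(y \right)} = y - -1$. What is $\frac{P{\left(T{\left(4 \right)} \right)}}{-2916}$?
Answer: $- \frac{85}{2916} \approx -0.02915$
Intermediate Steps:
$T{\left(y \right)} = 1 + y$ ($T{\left(y \right)} = y + 1 = 1 + y$)
$P{\left(n \right)} = 80 + n$
$\frac{P{\left(T{\left(4 \right)} \right)}}{-2916} = \frac{80 + \left(1 + 4\right)}{-2916} = \left(80 + 5\right) \left(- \frac{1}{2916}\right) = 85 \left(- \frac{1}{2916}\right) = - \frac{85}{2916}$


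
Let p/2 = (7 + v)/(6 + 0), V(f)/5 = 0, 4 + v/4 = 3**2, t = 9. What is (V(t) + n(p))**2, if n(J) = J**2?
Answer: 6561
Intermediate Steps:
v = 20 (v = -16 + 4*3**2 = -16 + 4*9 = -16 + 36 = 20)
V(f) = 0 (V(f) = 5*0 = 0)
p = 9 (p = 2*((7 + 20)/(6 + 0)) = 2*(27/6) = 2*(27*(1/6)) = 2*(9/2) = 9)
(V(t) + n(p))**2 = (0 + 9**2)**2 = (0 + 81)**2 = 81**2 = 6561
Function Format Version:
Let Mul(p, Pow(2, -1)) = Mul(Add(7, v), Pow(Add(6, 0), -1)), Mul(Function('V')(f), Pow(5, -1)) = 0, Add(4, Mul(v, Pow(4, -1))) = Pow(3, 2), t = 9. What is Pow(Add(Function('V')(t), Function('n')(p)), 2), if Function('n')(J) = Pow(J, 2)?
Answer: 6561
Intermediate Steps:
v = 20 (v = Add(-16, Mul(4, Pow(3, 2))) = Add(-16, Mul(4, 9)) = Add(-16, 36) = 20)
Function('V')(f) = 0 (Function('V')(f) = Mul(5, 0) = 0)
p = 9 (p = Mul(2, Mul(Add(7, 20), Pow(Add(6, 0), -1))) = Mul(2, Mul(27, Pow(6, -1))) = Mul(2, Mul(27, Rational(1, 6))) = Mul(2, Rational(9, 2)) = 9)
Pow(Add(Function('V')(t), Function('n')(p)), 2) = Pow(Add(0, Pow(9, 2)), 2) = Pow(Add(0, 81), 2) = Pow(81, 2) = 6561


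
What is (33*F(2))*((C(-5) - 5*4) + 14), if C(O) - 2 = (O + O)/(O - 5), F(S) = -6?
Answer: 594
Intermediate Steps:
C(O) = 2 + 2*O/(-5 + O) (C(O) = 2 + (O + O)/(O - 5) = 2 + (2*O)/(-5 + O) = 2 + 2*O/(-5 + O))
(33*F(2))*((C(-5) - 5*4) + 14) = (33*(-6))*((2*(-5 + 2*(-5))/(-5 - 5) - 5*4) + 14) = -198*((2*(-5 - 10)/(-10) - 20) + 14) = -198*((2*(-⅒)*(-15) - 20) + 14) = -198*((3 - 20) + 14) = -198*(-17 + 14) = -198*(-3) = 594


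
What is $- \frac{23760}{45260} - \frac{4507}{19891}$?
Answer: $- \frac{33829849}{45013333} \approx -0.75155$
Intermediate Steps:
$- \frac{23760}{45260} - \frac{4507}{19891} = \left(-23760\right) \frac{1}{45260} - \frac{4507}{19891} = - \frac{1188}{2263} - \frac{4507}{19891} = - \frac{33829849}{45013333}$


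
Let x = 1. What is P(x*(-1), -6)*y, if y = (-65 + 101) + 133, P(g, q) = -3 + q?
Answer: -1521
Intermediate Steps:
y = 169 (y = 36 + 133 = 169)
P(x*(-1), -6)*y = (-3 - 6)*169 = -9*169 = -1521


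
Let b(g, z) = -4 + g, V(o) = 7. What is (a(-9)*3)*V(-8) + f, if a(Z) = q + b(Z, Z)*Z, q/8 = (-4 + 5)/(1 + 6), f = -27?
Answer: 2454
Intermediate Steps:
q = 8/7 (q = 8*((-4 + 5)/(1 + 6)) = 8*(1/7) = 8*(1*(⅐)) = 8*(⅐) = 8/7 ≈ 1.1429)
a(Z) = 8/7 + Z*(-4 + Z) (a(Z) = 8/7 + (-4 + Z)*Z = 8/7 + Z*(-4 + Z))
(a(-9)*3)*V(-8) + f = ((8/7 - 9*(-4 - 9))*3)*7 - 27 = ((8/7 - 9*(-13))*3)*7 - 27 = ((8/7 + 117)*3)*7 - 27 = ((827/7)*3)*7 - 27 = (2481/7)*7 - 27 = 2481 - 27 = 2454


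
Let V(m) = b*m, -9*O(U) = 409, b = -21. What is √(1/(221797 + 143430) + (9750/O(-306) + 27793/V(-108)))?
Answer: I*√71662983166330346856989/18821608218 ≈ 14.223*I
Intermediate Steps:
O(U) = -409/9 (O(U) = -⅑*409 = -409/9)
V(m) = -21*m
√(1/(221797 + 143430) + (9750/O(-306) + 27793/V(-108))) = √(1/(221797 + 143430) + (9750/(-409/9) + 27793/((-21*(-108))))) = √(1/365227 + (9750*(-9/409) + 27793/2268)) = √(1/365227 + (-87750/409 + 27793*(1/2268))) = √(1/365227 + (-87750/409 + 27793/2268)) = √(1/365227 - 187649663/927612) = √(-68534722540889/338788947924) = I*√71662983166330346856989/18821608218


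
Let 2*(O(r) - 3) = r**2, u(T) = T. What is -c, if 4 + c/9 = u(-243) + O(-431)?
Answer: -1667457/2 ≈ -8.3373e+5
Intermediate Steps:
O(r) = 3 + r**2/2
c = 1667457/2 (c = -36 + 9*(-243 + (3 + (1/2)*(-431)**2)) = -36 + 9*(-243 + (3 + (1/2)*185761)) = -36 + 9*(-243 + (3 + 185761/2)) = -36 + 9*(-243 + 185767/2) = -36 + 9*(185281/2) = -36 + 1667529/2 = 1667457/2 ≈ 8.3373e+5)
-c = -1*1667457/2 = -1667457/2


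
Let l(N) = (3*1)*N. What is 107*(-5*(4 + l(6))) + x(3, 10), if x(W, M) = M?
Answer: -11760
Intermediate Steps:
l(N) = 3*N
107*(-5*(4 + l(6))) + x(3, 10) = 107*(-5*(4 + 3*6)) + 10 = 107*(-5*(4 + 18)) + 10 = 107*(-5*22) + 10 = 107*(-110) + 10 = -11770 + 10 = -11760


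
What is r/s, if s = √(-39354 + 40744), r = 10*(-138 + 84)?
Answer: -54*√1390/139 ≈ -14.484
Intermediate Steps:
r = -540 (r = 10*(-54) = -540)
s = √1390 ≈ 37.283
r/s = -540*√1390/1390 = -54*√1390/139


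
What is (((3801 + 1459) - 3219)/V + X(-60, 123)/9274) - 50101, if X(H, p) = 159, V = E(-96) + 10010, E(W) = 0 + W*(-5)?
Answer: -1218504528529/24321065 ≈ -50101.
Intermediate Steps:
E(W) = -5*W (E(W) = 0 - 5*W = -5*W)
V = 10490 (V = -5*(-96) + 10010 = 480 + 10010 = 10490)
(((3801 + 1459) - 3219)/V + X(-60, 123)/9274) - 50101 = (((3801 + 1459) - 3219)/10490 + 159/9274) - 50101 = ((5260 - 3219)*(1/10490) + 159*(1/9274)) - 50101 = (2041*(1/10490) + 159/9274) - 50101 = (2041/10490 + 159/9274) - 50101 = 5149036/24321065 - 50101 = -1218504528529/24321065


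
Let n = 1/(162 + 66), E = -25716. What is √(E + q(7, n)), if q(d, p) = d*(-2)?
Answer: I*√25730 ≈ 160.41*I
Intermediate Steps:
n = 1/228 ≈ 0.0043860
q(d, p) = -2*d
√(E + q(7, n)) = √(-25716 - 2*7) = √(-25716 - 14) = √(-25730) = I*√25730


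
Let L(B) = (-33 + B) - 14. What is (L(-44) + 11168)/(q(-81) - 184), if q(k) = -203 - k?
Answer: -11077/306 ≈ -36.199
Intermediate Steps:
L(B) = -47 + B
(L(-44) + 11168)/(q(-81) - 184) = ((-47 - 44) + 11168)/((-203 - 1*(-81)) - 184) = (-91 + 11168)/((-203 + 81) - 184) = 11077/(-122 - 184) = 11077/(-306) = 11077*(-1/306) = -11077/306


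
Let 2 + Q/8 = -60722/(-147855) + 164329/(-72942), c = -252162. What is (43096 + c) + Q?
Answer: -125281929720166/599157745 ≈ -2.0910e+5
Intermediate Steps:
Q = -18416603996/599157745 (Q = -16 + 8*(-60722/(-147855) + 164329/(-72942)) = -16 + 8*(-60722*(-1/147855) + 164329*(-1/72942)) = -16 + 8*(60722/147855 - 164329/72942) = -16 + 8*(-2207520019/1198315490) = -16 - 8830080076/599157745 = -18416603996/599157745 ≈ -30.737)
(43096 + c) + Q = (43096 - 252162) - 18416603996/599157745 = -209066 - 18416603996/599157745 = -125281929720166/599157745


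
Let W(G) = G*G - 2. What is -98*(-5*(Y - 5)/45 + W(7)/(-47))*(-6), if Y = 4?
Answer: -1568/3 ≈ -522.67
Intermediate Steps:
W(G) = -2 + G² (W(G) = G² - 2 = -2 + G²)
-98*(-5*(Y - 5)/45 + W(7)/(-47))*(-6) = -98*(-5*(4 - 5)/45 + (-2 + 7²)/(-47))*(-6) = -98*(-5*(-1)*(1/45) + (-2 + 49)*(-1/47))*(-6) = -98*(5*(1/45) + 47*(-1/47))*(-6) = -98*(⅑ - 1)*(-6) = -98*(-8/9)*(-6) = (784/9)*(-6) = -1568/3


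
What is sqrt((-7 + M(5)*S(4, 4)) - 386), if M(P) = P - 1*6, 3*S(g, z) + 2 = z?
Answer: I*sqrt(3543)/3 ≈ 19.841*I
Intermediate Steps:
S(g, z) = -2/3 + z/3
M(P) = -6 + P (M(P) = P - 6 = -6 + P)
sqrt((-7 + M(5)*S(4, 4)) - 386) = sqrt((-7 + (-6 + 5)*(-2/3 + (1/3)*4)) - 386) = sqrt((-7 - (-2/3 + 4/3)) - 386) = sqrt((-7 - 1*2/3) - 386) = sqrt((-7 - 2/3) - 386) = sqrt(-23/3 - 386) = sqrt(-1181/3) = I*sqrt(3543)/3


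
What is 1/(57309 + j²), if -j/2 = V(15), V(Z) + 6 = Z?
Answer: 1/57633 ≈ 1.7351e-5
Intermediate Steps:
V(Z) = -6 + Z
j = -18 (j = -2*(-6 + 15) = -2*9 = -18)
1/(57309 + j²) = 1/(57309 + (-18)²) = 1/(57309 + 324) = 1/57633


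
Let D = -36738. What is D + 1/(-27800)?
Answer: -1021316401/27800 ≈ -36738.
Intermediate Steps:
D + 1/(-27800) = -36738 + 1/(-27800) = -36738 - 1/27800 = -1021316401/27800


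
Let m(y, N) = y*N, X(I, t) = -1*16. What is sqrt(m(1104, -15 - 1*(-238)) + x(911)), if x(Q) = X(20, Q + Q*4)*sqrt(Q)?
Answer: 4*sqrt(15387 - sqrt(911)) ≈ 495.69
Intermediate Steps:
X(I, t) = -16
x(Q) = -16*sqrt(Q)
m(y, N) = N*y
sqrt(m(1104, -15 - 1*(-238)) + x(911)) = sqrt((-15 - 1*(-238))*1104 - 16*sqrt(911)) = sqrt((-15 + 238)*1104 - 16*sqrt(911)) = sqrt(223*1104 - 16*sqrt(911)) = sqrt(246192 - 16*sqrt(911))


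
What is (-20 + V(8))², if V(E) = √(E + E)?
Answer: 256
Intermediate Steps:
V(E) = √2*√E (V(E) = √(2*E) = √2*√E)
(-20 + V(8))² = (-20 + √2*√8)² = (-20 + √2*(2*√2))² = (-20 + 4)² = (-16)² = 256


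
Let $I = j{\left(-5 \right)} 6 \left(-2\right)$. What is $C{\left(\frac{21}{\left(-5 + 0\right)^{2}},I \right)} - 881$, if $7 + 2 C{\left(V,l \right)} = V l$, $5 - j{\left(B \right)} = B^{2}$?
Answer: $- \frac{7837}{10} \approx -783.7$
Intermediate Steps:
$j{\left(B \right)} = 5 - B^{2}$
$I = 240$ ($I = \left(5 - \left(-5\right)^{2}\right) 6 \left(-2\right) = \left(5 - 25\right) 6 \left(-2\right) = \left(-20\right) 6 \left(-2\right) = \left(-120\right) \left(-2\right) = 240$)
$C{\left(V,l \right)} = - \frac{7}{2} + \frac{V l}{2}$
$C{\left(\frac{21}{\left(-5 + 0\right)^{2}},I \right)} - 881 = \left(- \frac{7}{2} + \frac{1}{2} \frac{21}{\left(-5 + 0\right)^{2}} \cdot 240\right) - 881 = \left(- \frac{7}{2} + \frac{1}{2} \frac{21}{\left(-5\right)^{2}} \cdot 240\right) + \left(-2387 + 1506\right) = \left(- \frac{7}{2} + \frac{1}{2} \cdot \frac{21}{25} \cdot 240\right) - 881 = \left(- \frac{7}{2} + \frac{504}{5}\right) - 881 = \frac{973}{10} - 881 = - \frac{7837}{10}$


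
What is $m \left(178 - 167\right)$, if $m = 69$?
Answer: $759$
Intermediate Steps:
$m \left(178 - 167\right) = 69 \left(178 - 167\right) = 69 \cdot 11 = 759$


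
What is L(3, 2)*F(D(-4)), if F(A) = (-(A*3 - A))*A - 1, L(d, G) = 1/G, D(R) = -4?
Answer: -33/2 ≈ -16.500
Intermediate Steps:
F(A) = -1 - 2*A² (F(A) = (-(3*A - A))*A - 1 = (-2*A)*A - 1 = -2*A² - 1 = -1 - 2*A²)
L(3, 2)*F(D(-4)) = (-1 - 2*(-4)²)/2 = (-1 - 2*16)/2 = (-1 - 32)/2 = (½)*(-33) = -33/2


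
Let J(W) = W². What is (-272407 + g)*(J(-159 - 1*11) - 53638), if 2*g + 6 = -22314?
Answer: 7014880446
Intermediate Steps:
g = -11160 (g = -3 + (½)*(-22314) = -3 - 11157 = -11160)
(-272407 + g)*(J(-159 - 1*11) - 53638) = (-272407 - 11160)*((-159 - 1*11)² - 53638) = -283567*((-159 - 11)² - 53638) = -283567*((-170)² - 53638) = -283567*(28900 - 53638) = -283567*(-24738) = 7014880446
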